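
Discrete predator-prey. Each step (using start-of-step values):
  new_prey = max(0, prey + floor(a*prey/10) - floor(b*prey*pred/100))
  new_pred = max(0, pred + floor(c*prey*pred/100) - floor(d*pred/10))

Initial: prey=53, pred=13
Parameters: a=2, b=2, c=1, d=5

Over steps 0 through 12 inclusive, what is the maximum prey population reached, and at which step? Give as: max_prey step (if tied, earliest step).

Answer: 54 12

Derivation:
Step 1: prey: 53+10-13=50; pred: 13+6-6=13
Step 2: prey: 50+10-13=47; pred: 13+6-6=13
Step 3: prey: 47+9-12=44; pred: 13+6-6=13
Step 4: prey: 44+8-11=41; pred: 13+5-6=12
Step 5: prey: 41+8-9=40; pred: 12+4-6=10
Step 6: prey: 40+8-8=40; pred: 10+4-5=9
Step 7: prey: 40+8-7=41; pred: 9+3-4=8
Step 8: prey: 41+8-6=43; pred: 8+3-4=7
Step 9: prey: 43+8-6=45; pred: 7+3-3=7
Step 10: prey: 45+9-6=48; pred: 7+3-3=7
Step 11: prey: 48+9-6=51; pred: 7+3-3=7
Step 12: prey: 51+10-7=54; pred: 7+3-3=7
Max prey = 54 at step 12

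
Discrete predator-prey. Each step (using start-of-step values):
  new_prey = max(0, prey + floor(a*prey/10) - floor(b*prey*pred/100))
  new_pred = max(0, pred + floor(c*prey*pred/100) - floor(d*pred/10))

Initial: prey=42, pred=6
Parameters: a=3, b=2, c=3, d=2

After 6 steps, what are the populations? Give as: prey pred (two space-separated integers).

Answer: 0 84

Derivation:
Step 1: prey: 42+12-5=49; pred: 6+7-1=12
Step 2: prey: 49+14-11=52; pred: 12+17-2=27
Step 3: prey: 52+15-28=39; pred: 27+42-5=64
Step 4: prey: 39+11-49=1; pred: 64+74-12=126
Step 5: prey: 1+0-2=0; pred: 126+3-25=104
Step 6: prey: 0+0-0=0; pred: 104+0-20=84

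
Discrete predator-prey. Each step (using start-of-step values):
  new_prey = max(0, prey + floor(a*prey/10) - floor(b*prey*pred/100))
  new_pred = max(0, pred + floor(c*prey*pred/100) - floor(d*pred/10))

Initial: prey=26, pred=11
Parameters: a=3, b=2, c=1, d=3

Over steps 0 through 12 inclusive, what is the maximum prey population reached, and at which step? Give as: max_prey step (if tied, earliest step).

Step 1: prey: 26+7-5=28; pred: 11+2-3=10
Step 2: prey: 28+8-5=31; pred: 10+2-3=9
Step 3: prey: 31+9-5=35; pred: 9+2-2=9
Step 4: prey: 35+10-6=39; pred: 9+3-2=10
Step 5: prey: 39+11-7=43; pred: 10+3-3=10
Step 6: prey: 43+12-8=47; pred: 10+4-3=11
Step 7: prey: 47+14-10=51; pred: 11+5-3=13
Step 8: prey: 51+15-13=53; pred: 13+6-3=16
Step 9: prey: 53+15-16=52; pred: 16+8-4=20
Step 10: prey: 52+15-20=47; pred: 20+10-6=24
Step 11: prey: 47+14-22=39; pred: 24+11-7=28
Step 12: prey: 39+11-21=29; pred: 28+10-8=30
Max prey = 53 at step 8

Answer: 53 8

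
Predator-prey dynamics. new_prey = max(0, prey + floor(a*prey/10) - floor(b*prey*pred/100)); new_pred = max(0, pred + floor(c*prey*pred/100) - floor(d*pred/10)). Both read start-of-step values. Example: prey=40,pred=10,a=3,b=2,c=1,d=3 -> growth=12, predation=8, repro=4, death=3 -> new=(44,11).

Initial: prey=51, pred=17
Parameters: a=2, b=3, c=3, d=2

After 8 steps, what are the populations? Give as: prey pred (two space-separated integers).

Answer: 0 21

Derivation:
Step 1: prey: 51+10-26=35; pred: 17+26-3=40
Step 2: prey: 35+7-42=0; pred: 40+42-8=74
Step 3: prey: 0+0-0=0; pred: 74+0-14=60
Step 4: prey: 0+0-0=0; pred: 60+0-12=48
Step 5: prey: 0+0-0=0; pred: 48+0-9=39
Step 6: prey: 0+0-0=0; pred: 39+0-7=32
Step 7: prey: 0+0-0=0; pred: 32+0-6=26
Step 8: prey: 0+0-0=0; pred: 26+0-5=21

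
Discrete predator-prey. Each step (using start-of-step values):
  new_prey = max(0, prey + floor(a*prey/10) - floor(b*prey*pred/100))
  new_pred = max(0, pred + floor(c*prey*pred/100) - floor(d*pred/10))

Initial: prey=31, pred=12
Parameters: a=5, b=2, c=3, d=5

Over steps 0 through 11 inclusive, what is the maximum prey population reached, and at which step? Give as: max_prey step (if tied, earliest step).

Step 1: prey: 31+15-7=39; pred: 12+11-6=17
Step 2: prey: 39+19-13=45; pred: 17+19-8=28
Step 3: prey: 45+22-25=42; pred: 28+37-14=51
Step 4: prey: 42+21-42=21; pred: 51+64-25=90
Step 5: prey: 21+10-37=0; pred: 90+56-45=101
Step 6: prey: 0+0-0=0; pred: 101+0-50=51
Step 7: prey: 0+0-0=0; pred: 51+0-25=26
Step 8: prey: 0+0-0=0; pred: 26+0-13=13
Step 9: prey: 0+0-0=0; pred: 13+0-6=7
Step 10: prey: 0+0-0=0; pred: 7+0-3=4
Step 11: prey: 0+0-0=0; pred: 4+0-2=2
Max prey = 45 at step 2

Answer: 45 2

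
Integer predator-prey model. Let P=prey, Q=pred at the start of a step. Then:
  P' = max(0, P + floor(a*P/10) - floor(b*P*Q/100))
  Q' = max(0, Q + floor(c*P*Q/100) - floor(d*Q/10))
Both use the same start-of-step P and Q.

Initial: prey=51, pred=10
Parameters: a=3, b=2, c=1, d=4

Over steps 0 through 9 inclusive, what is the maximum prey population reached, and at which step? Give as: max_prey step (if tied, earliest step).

Answer: 63 3

Derivation:
Step 1: prey: 51+15-10=56; pred: 10+5-4=11
Step 2: prey: 56+16-12=60; pred: 11+6-4=13
Step 3: prey: 60+18-15=63; pred: 13+7-5=15
Step 4: prey: 63+18-18=63; pred: 15+9-6=18
Step 5: prey: 63+18-22=59; pred: 18+11-7=22
Step 6: prey: 59+17-25=51; pred: 22+12-8=26
Step 7: prey: 51+15-26=40; pred: 26+13-10=29
Step 8: prey: 40+12-23=29; pred: 29+11-11=29
Step 9: prey: 29+8-16=21; pred: 29+8-11=26
Max prey = 63 at step 3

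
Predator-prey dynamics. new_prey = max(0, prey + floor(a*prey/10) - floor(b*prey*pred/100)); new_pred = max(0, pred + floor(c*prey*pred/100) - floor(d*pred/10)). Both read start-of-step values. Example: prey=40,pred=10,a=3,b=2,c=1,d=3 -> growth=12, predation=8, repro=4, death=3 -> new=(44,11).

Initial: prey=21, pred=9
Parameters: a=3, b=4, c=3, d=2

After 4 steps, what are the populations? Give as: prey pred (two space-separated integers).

Step 1: prey: 21+6-7=20; pred: 9+5-1=13
Step 2: prey: 20+6-10=16; pred: 13+7-2=18
Step 3: prey: 16+4-11=9; pred: 18+8-3=23
Step 4: prey: 9+2-8=3; pred: 23+6-4=25

Answer: 3 25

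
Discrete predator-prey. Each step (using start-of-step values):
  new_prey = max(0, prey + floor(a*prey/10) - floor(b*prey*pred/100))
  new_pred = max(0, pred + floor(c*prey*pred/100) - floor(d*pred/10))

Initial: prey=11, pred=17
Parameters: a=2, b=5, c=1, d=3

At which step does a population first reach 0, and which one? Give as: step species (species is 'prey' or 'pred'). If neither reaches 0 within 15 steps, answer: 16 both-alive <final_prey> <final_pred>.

Step 1: prey: 11+2-9=4; pred: 17+1-5=13
Step 2: prey: 4+0-2=2; pred: 13+0-3=10
Step 3: prey: 2+0-1=1; pred: 10+0-3=7
Step 4: prey: 1+0-0=1; pred: 7+0-2=5
Step 5: prey: 1+0-0=1; pred: 5+0-1=4
Step 6: prey: 1+0-0=1; pred: 4+0-1=3
Step 7: prey: 1+0-0=1; pred: 3+0-0=3
Steps 8-15: state stable at prey=1, pred=3 (no change)
No extinction within 15 steps

Answer: 16 both-alive 1 3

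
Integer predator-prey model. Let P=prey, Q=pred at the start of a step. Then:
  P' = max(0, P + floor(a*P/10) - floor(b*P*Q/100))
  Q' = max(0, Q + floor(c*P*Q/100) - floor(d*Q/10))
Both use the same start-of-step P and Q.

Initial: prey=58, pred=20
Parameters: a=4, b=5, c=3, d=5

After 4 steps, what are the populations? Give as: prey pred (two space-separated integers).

Step 1: prey: 58+23-58=23; pred: 20+34-10=44
Step 2: prey: 23+9-50=0; pred: 44+30-22=52
Step 3: prey: 0+0-0=0; pred: 52+0-26=26
Step 4: prey: 0+0-0=0; pred: 26+0-13=13

Answer: 0 13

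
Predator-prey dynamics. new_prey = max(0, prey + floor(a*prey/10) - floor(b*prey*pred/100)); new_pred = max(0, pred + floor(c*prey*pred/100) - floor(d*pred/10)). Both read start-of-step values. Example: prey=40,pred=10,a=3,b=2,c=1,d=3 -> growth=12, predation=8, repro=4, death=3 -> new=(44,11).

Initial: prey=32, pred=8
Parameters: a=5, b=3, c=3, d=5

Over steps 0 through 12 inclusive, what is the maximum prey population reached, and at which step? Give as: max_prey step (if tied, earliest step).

Step 1: prey: 32+16-7=41; pred: 8+7-4=11
Step 2: prey: 41+20-13=48; pred: 11+13-5=19
Step 3: prey: 48+24-27=45; pred: 19+27-9=37
Step 4: prey: 45+22-49=18; pred: 37+49-18=68
Step 5: prey: 18+9-36=0; pred: 68+36-34=70
Step 6: prey: 0+0-0=0; pred: 70+0-35=35
Step 7: prey: 0+0-0=0; pred: 35+0-17=18
Step 8: prey: 0+0-0=0; pred: 18+0-9=9
Step 9: prey: 0+0-0=0; pred: 9+0-4=5
Step 10: prey: 0+0-0=0; pred: 5+0-2=3
Step 11: prey: 0+0-0=0; pred: 3+0-1=2
Step 12: prey: 0+0-0=0; pred: 2+0-1=1
Max prey = 48 at step 2

Answer: 48 2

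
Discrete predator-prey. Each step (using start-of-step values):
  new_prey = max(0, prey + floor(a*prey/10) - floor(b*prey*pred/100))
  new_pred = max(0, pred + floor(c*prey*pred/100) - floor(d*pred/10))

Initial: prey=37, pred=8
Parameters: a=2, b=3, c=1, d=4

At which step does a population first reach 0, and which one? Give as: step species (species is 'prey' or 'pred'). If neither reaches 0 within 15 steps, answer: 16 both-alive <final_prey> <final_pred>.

Answer: 16 both-alive 36 7

Derivation:
Step 1: prey: 37+7-8=36; pred: 8+2-3=7
Step 2: prey: 36+7-7=36; pred: 7+2-2=7
Steps 3-15: state stable at prey=36, pred=7 (no change)
No extinction within 15 steps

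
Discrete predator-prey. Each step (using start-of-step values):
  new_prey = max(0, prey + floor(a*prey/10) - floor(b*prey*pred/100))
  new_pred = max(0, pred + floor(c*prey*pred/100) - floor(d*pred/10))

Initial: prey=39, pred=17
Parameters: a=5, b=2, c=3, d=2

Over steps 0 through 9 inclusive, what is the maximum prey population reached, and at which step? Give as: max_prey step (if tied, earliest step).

Answer: 45 1

Derivation:
Step 1: prey: 39+19-13=45; pred: 17+19-3=33
Step 2: prey: 45+22-29=38; pred: 33+44-6=71
Step 3: prey: 38+19-53=4; pred: 71+80-14=137
Step 4: prey: 4+2-10=0; pred: 137+16-27=126
Step 5: prey: 0+0-0=0; pred: 126+0-25=101
Step 6: prey: 0+0-0=0; pred: 101+0-20=81
Step 7: prey: 0+0-0=0; pred: 81+0-16=65
Step 8: prey: 0+0-0=0; pred: 65+0-13=52
Step 9: prey: 0+0-0=0; pred: 52+0-10=42
Max prey = 45 at step 1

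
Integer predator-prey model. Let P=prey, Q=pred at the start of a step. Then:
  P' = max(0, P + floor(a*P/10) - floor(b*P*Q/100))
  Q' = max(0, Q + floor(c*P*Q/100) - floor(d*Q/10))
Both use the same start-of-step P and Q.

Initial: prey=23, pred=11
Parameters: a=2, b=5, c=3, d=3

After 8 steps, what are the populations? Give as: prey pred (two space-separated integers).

Step 1: prey: 23+4-12=15; pred: 11+7-3=15
Step 2: prey: 15+3-11=7; pred: 15+6-4=17
Step 3: prey: 7+1-5=3; pred: 17+3-5=15
Step 4: prey: 3+0-2=1; pred: 15+1-4=12
Step 5: prey: 1+0-0=1; pred: 12+0-3=9
Step 6: prey: 1+0-0=1; pred: 9+0-2=7
Step 7: prey: 1+0-0=1; pred: 7+0-2=5
Step 8: prey: 1+0-0=1; pred: 5+0-1=4

Answer: 1 4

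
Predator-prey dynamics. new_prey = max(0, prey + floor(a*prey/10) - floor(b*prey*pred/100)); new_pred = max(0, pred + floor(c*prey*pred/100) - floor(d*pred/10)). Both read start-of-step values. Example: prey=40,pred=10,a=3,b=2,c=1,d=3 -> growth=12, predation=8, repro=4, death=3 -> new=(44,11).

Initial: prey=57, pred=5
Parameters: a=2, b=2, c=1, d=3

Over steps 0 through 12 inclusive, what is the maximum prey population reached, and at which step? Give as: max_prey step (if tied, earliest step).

Answer: 71 3

Derivation:
Step 1: prey: 57+11-5=63; pred: 5+2-1=6
Step 2: prey: 63+12-7=68; pred: 6+3-1=8
Step 3: prey: 68+13-10=71; pred: 8+5-2=11
Step 4: prey: 71+14-15=70; pred: 11+7-3=15
Step 5: prey: 70+14-21=63; pred: 15+10-4=21
Step 6: prey: 63+12-26=49; pred: 21+13-6=28
Step 7: prey: 49+9-27=31; pred: 28+13-8=33
Step 8: prey: 31+6-20=17; pred: 33+10-9=34
Step 9: prey: 17+3-11=9; pred: 34+5-10=29
Step 10: prey: 9+1-5=5; pred: 29+2-8=23
Step 11: prey: 5+1-2=4; pred: 23+1-6=18
Step 12: prey: 4+0-1=3; pred: 18+0-5=13
Max prey = 71 at step 3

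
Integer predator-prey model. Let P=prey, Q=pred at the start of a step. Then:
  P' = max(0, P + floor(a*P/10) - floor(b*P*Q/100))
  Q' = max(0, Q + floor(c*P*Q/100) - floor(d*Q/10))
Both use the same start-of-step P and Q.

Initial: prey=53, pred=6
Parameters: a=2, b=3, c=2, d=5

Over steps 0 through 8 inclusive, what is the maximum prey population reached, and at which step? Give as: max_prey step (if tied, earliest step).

Step 1: prey: 53+10-9=54; pred: 6+6-3=9
Step 2: prey: 54+10-14=50; pred: 9+9-4=14
Step 3: prey: 50+10-21=39; pred: 14+14-7=21
Step 4: prey: 39+7-24=22; pred: 21+16-10=27
Step 5: prey: 22+4-17=9; pred: 27+11-13=25
Step 6: prey: 9+1-6=4; pred: 25+4-12=17
Step 7: prey: 4+0-2=2; pred: 17+1-8=10
Step 8: prey: 2+0-0=2; pred: 10+0-5=5
Max prey = 54 at step 1

Answer: 54 1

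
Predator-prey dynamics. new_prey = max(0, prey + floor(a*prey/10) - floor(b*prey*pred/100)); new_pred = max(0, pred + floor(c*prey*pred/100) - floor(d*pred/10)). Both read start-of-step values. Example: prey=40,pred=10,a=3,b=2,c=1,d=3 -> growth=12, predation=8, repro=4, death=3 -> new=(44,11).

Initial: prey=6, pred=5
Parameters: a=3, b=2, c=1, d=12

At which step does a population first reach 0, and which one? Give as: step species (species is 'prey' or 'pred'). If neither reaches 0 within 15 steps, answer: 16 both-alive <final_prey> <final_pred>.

Step 1: prey: 6+1-0=7; pred: 5+0-6=0
First extinction: pred at step 1

Answer: 1 pred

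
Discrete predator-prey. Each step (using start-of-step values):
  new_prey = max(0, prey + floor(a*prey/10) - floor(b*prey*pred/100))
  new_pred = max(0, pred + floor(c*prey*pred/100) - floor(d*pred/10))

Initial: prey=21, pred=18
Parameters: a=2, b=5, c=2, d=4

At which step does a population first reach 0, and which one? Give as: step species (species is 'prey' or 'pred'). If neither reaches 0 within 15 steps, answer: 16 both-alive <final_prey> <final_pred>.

Step 1: prey: 21+4-18=7; pred: 18+7-7=18
Step 2: prey: 7+1-6=2; pred: 18+2-7=13
Step 3: prey: 2+0-1=1; pred: 13+0-5=8
Step 4: prey: 1+0-0=1; pred: 8+0-3=5
Step 5: prey: 1+0-0=1; pred: 5+0-2=3
Step 6: prey: 1+0-0=1; pred: 3+0-1=2
Step 7: prey: 1+0-0=1; pred: 2+0-0=2
Steps 8-15: state stable at prey=1, pred=2 (no change)
No extinction within 15 steps

Answer: 16 both-alive 1 2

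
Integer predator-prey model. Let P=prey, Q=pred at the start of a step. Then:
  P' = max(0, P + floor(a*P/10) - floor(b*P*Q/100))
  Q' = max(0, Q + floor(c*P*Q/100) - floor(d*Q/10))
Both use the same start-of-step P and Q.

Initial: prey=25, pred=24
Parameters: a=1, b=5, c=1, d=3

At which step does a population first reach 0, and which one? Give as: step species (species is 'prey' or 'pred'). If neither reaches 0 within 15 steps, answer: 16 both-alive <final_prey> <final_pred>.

Answer: 1 prey

Derivation:
Step 1: prey: 25+2-30=0; pred: 24+6-7=23
First extinction: prey at step 1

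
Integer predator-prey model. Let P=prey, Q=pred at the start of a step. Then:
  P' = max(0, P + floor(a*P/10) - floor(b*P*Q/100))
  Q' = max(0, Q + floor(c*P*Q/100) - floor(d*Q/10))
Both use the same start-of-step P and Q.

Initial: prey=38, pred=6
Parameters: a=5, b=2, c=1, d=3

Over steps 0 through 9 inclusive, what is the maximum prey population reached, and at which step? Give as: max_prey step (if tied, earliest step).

Answer: 142 5

Derivation:
Step 1: prey: 38+19-4=53; pred: 6+2-1=7
Step 2: prey: 53+26-7=72; pred: 7+3-2=8
Step 3: prey: 72+36-11=97; pred: 8+5-2=11
Step 4: prey: 97+48-21=124; pred: 11+10-3=18
Step 5: prey: 124+62-44=142; pred: 18+22-5=35
Step 6: prey: 142+71-99=114; pred: 35+49-10=74
Step 7: prey: 114+57-168=3; pred: 74+84-22=136
Step 8: prey: 3+1-8=0; pred: 136+4-40=100
Step 9: prey: 0+0-0=0; pred: 100+0-30=70
Max prey = 142 at step 5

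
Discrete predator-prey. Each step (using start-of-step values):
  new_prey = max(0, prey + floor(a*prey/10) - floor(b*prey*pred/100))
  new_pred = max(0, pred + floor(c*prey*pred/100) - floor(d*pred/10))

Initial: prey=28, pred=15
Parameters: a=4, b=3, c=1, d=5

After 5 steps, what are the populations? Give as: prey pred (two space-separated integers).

Answer: 47 5

Derivation:
Step 1: prey: 28+11-12=27; pred: 15+4-7=12
Step 2: prey: 27+10-9=28; pred: 12+3-6=9
Step 3: prey: 28+11-7=32; pred: 9+2-4=7
Step 4: prey: 32+12-6=38; pred: 7+2-3=6
Step 5: prey: 38+15-6=47; pred: 6+2-3=5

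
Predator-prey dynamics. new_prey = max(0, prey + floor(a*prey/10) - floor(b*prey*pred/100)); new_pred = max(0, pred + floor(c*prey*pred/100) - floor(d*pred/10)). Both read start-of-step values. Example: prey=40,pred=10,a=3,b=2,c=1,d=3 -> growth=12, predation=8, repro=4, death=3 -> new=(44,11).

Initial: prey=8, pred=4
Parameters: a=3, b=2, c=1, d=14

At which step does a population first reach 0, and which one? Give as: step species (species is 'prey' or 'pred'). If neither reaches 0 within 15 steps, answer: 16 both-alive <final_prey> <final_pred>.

Step 1: prey: 8+2-0=10; pred: 4+0-5=0
First extinction: pred at step 1

Answer: 1 pred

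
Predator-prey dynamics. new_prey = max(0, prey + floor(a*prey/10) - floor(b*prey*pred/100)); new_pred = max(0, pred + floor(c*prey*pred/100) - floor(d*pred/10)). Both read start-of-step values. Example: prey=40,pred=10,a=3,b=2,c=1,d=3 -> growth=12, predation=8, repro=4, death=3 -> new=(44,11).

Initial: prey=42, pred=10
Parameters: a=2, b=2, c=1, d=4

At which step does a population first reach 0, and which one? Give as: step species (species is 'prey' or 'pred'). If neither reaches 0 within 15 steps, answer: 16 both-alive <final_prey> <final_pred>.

Step 1: prey: 42+8-8=42; pred: 10+4-4=10
Steps 2-15: state stable at prey=42, pred=10 (no change)
No extinction within 15 steps

Answer: 16 both-alive 42 10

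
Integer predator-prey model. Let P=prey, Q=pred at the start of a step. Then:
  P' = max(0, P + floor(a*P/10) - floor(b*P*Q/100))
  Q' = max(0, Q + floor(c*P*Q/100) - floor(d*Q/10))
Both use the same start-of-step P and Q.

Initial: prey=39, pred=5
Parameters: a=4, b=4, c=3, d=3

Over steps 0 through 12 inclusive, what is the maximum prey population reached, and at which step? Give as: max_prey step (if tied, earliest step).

Step 1: prey: 39+15-7=47; pred: 5+5-1=9
Step 2: prey: 47+18-16=49; pred: 9+12-2=19
Step 3: prey: 49+19-37=31; pred: 19+27-5=41
Step 4: prey: 31+12-50=0; pred: 41+38-12=67
Step 5: prey: 0+0-0=0; pred: 67+0-20=47
Step 6: prey: 0+0-0=0; pred: 47+0-14=33
Step 7: prey: 0+0-0=0; pred: 33+0-9=24
Step 8: prey: 0+0-0=0; pred: 24+0-7=17
Step 9: prey: 0+0-0=0; pred: 17+0-5=12
Step 10: prey: 0+0-0=0; pred: 12+0-3=9
Step 11: prey: 0+0-0=0; pred: 9+0-2=7
Step 12: prey: 0+0-0=0; pred: 7+0-2=5
Max prey = 49 at step 2

Answer: 49 2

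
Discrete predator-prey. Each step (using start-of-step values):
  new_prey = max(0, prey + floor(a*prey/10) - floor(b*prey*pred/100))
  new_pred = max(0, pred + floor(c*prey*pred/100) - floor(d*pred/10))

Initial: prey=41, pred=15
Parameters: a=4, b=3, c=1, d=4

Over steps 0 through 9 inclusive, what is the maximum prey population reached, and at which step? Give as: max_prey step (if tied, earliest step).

Step 1: prey: 41+16-18=39; pred: 15+6-6=15
Step 2: prey: 39+15-17=37; pred: 15+5-6=14
Step 3: prey: 37+14-15=36; pred: 14+5-5=14
Step 4: prey: 36+14-15=35; pred: 14+5-5=14
Step 5: prey: 35+14-14=35; pred: 14+4-5=13
Step 6: prey: 35+14-13=36; pred: 13+4-5=12
Step 7: prey: 36+14-12=38; pred: 12+4-4=12
Step 8: prey: 38+15-13=40; pred: 12+4-4=12
Step 9: prey: 40+16-14=42; pred: 12+4-4=12
Max prey = 42 at step 9

Answer: 42 9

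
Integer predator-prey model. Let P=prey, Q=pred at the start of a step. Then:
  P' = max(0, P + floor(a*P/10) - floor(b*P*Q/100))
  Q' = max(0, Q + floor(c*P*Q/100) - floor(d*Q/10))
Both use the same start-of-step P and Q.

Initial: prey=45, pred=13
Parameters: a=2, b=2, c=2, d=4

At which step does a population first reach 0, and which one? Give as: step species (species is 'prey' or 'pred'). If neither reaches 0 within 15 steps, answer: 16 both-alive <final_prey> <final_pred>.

Step 1: prey: 45+9-11=43; pred: 13+11-5=19
Step 2: prey: 43+8-16=35; pred: 19+16-7=28
Step 3: prey: 35+7-19=23; pred: 28+19-11=36
Step 4: prey: 23+4-16=11; pred: 36+16-14=38
Step 5: prey: 11+2-8=5; pred: 38+8-15=31
Step 6: prey: 5+1-3=3; pred: 31+3-12=22
Step 7: prey: 3+0-1=2; pred: 22+1-8=15
Step 8: prey: 2+0-0=2; pred: 15+0-6=9
Step 9: prey: 2+0-0=2; pred: 9+0-3=6
Step 10: prey: 2+0-0=2; pred: 6+0-2=4
Step 11: prey: 2+0-0=2; pred: 4+0-1=3
Step 12: prey: 2+0-0=2; pred: 3+0-1=2
Step 13: prey: 2+0-0=2; pred: 2+0-0=2
Steps 14-15: state stable at prey=2, pred=2 (no change)
No extinction within 15 steps

Answer: 16 both-alive 2 2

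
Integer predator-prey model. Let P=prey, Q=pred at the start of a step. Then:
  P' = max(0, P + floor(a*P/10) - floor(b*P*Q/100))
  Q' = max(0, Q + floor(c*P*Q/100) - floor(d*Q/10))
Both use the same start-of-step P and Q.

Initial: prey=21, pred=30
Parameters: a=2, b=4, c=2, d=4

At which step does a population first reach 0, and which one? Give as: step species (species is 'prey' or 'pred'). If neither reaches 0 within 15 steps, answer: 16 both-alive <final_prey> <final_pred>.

Answer: 1 prey

Derivation:
Step 1: prey: 21+4-25=0; pred: 30+12-12=30
First extinction: prey at step 1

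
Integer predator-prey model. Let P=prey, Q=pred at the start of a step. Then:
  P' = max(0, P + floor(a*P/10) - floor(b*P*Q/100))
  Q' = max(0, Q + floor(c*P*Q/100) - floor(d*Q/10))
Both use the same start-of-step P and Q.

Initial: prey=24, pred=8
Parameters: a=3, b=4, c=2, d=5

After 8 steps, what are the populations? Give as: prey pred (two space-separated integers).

Step 1: prey: 24+7-7=24; pred: 8+3-4=7
Step 2: prey: 24+7-6=25; pred: 7+3-3=7
Step 3: prey: 25+7-7=25; pred: 7+3-3=7
Step 4: prey: 25+7-7=25; pred: 7+3-3=7
Step 5: prey: 25+7-7=25; pred: 7+3-3=7
Step 6: prey: 25+7-7=25; pred: 7+3-3=7
Step 7: prey: 25+7-7=25; pred: 7+3-3=7
Step 8: prey: 25+7-7=25; pred: 7+3-3=7

Answer: 25 7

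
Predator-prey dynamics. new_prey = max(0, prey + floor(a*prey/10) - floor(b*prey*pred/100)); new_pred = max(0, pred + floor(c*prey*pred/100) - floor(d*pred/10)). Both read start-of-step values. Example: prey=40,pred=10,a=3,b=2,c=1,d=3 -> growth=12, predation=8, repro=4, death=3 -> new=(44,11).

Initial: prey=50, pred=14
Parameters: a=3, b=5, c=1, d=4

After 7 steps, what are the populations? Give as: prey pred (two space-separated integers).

Answer: 9 2

Derivation:
Step 1: prey: 50+15-35=30; pred: 14+7-5=16
Step 2: prey: 30+9-24=15; pred: 16+4-6=14
Step 3: prey: 15+4-10=9; pred: 14+2-5=11
Step 4: prey: 9+2-4=7; pred: 11+0-4=7
Step 5: prey: 7+2-2=7; pred: 7+0-2=5
Step 6: prey: 7+2-1=8; pred: 5+0-2=3
Step 7: prey: 8+2-1=9; pred: 3+0-1=2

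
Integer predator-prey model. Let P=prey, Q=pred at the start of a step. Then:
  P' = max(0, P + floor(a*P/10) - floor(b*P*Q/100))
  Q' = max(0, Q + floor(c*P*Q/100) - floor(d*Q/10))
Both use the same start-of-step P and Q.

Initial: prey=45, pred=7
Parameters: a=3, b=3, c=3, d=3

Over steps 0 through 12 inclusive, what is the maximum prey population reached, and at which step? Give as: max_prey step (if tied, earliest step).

Step 1: prey: 45+13-9=49; pred: 7+9-2=14
Step 2: prey: 49+14-20=43; pred: 14+20-4=30
Step 3: prey: 43+12-38=17; pred: 30+38-9=59
Step 4: prey: 17+5-30=0; pred: 59+30-17=72
Step 5: prey: 0+0-0=0; pred: 72+0-21=51
Step 6: prey: 0+0-0=0; pred: 51+0-15=36
Step 7: prey: 0+0-0=0; pred: 36+0-10=26
Step 8: prey: 0+0-0=0; pred: 26+0-7=19
Step 9: prey: 0+0-0=0; pred: 19+0-5=14
Step 10: prey: 0+0-0=0; pred: 14+0-4=10
Step 11: prey: 0+0-0=0; pred: 10+0-3=7
Step 12: prey: 0+0-0=0; pred: 7+0-2=5
Max prey = 49 at step 1

Answer: 49 1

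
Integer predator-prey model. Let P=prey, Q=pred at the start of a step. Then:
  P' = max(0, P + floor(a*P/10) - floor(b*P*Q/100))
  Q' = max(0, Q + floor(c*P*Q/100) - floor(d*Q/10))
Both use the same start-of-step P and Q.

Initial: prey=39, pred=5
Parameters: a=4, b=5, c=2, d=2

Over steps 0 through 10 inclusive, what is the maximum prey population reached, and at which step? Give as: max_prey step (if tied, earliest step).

Step 1: prey: 39+15-9=45; pred: 5+3-1=7
Step 2: prey: 45+18-15=48; pred: 7+6-1=12
Step 3: prey: 48+19-28=39; pred: 12+11-2=21
Step 4: prey: 39+15-40=14; pred: 21+16-4=33
Step 5: prey: 14+5-23=0; pred: 33+9-6=36
Step 6: prey: 0+0-0=0; pred: 36+0-7=29
Step 7: prey: 0+0-0=0; pred: 29+0-5=24
Step 8: prey: 0+0-0=0; pred: 24+0-4=20
Step 9: prey: 0+0-0=0; pred: 20+0-4=16
Step 10: prey: 0+0-0=0; pred: 16+0-3=13
Max prey = 48 at step 2

Answer: 48 2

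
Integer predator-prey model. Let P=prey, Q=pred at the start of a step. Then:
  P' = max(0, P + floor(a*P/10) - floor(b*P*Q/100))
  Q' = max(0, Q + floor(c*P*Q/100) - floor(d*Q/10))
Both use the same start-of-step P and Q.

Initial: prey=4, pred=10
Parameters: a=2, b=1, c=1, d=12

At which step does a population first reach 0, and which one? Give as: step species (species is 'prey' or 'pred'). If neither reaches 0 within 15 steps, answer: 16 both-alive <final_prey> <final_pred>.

Answer: 1 pred

Derivation:
Step 1: prey: 4+0-0=4; pred: 10+0-12=0
First extinction: pred at step 1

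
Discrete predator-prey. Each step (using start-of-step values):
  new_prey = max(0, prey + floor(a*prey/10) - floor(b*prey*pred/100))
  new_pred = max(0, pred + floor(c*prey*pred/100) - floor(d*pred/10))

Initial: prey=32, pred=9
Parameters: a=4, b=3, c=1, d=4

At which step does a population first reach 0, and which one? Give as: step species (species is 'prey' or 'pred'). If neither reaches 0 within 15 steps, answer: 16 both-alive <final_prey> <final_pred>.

Step 1: prey: 32+12-8=36; pred: 9+2-3=8
Step 2: prey: 36+14-8=42; pred: 8+2-3=7
Step 3: prey: 42+16-8=50; pred: 7+2-2=7
Step 4: prey: 50+20-10=60; pred: 7+3-2=8
Step 5: prey: 60+24-14=70; pred: 8+4-3=9
Step 6: prey: 70+28-18=80; pred: 9+6-3=12
Step 7: prey: 80+32-28=84; pred: 12+9-4=17
Step 8: prey: 84+33-42=75; pred: 17+14-6=25
Step 9: prey: 75+30-56=49; pred: 25+18-10=33
Step 10: prey: 49+19-48=20; pred: 33+16-13=36
Step 11: prey: 20+8-21=7; pred: 36+7-14=29
Step 12: prey: 7+2-6=3; pred: 29+2-11=20
Step 13: prey: 3+1-1=3; pred: 20+0-8=12
Step 14: prey: 3+1-1=3; pred: 12+0-4=8
Step 15: prey: 3+1-0=4; pred: 8+0-3=5
No extinction within 15 steps

Answer: 16 both-alive 4 5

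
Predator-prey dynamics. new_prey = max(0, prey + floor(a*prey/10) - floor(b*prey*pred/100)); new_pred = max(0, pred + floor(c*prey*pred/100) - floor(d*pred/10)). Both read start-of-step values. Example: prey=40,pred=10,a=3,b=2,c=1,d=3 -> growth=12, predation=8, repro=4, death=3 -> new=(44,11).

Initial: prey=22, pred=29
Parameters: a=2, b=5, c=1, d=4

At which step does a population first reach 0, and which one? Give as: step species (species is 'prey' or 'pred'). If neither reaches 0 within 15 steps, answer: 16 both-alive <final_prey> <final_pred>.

Answer: 1 prey

Derivation:
Step 1: prey: 22+4-31=0; pred: 29+6-11=24
First extinction: prey at step 1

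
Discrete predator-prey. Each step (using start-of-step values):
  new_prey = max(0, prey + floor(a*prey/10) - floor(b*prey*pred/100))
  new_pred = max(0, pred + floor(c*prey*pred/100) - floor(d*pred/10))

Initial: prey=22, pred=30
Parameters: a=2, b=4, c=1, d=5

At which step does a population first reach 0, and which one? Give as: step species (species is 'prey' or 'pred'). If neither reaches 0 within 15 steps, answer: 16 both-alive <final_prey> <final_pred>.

Step 1: prey: 22+4-26=0; pred: 30+6-15=21
First extinction: prey at step 1

Answer: 1 prey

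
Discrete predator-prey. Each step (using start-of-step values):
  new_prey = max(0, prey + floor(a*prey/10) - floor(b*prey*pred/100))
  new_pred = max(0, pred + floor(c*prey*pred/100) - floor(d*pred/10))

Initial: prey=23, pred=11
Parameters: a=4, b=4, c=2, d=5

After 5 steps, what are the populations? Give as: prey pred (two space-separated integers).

Step 1: prey: 23+9-10=22; pred: 11+5-5=11
Step 2: prey: 22+8-9=21; pred: 11+4-5=10
Step 3: prey: 21+8-8=21; pred: 10+4-5=9
Step 4: prey: 21+8-7=22; pred: 9+3-4=8
Step 5: prey: 22+8-7=23; pred: 8+3-4=7

Answer: 23 7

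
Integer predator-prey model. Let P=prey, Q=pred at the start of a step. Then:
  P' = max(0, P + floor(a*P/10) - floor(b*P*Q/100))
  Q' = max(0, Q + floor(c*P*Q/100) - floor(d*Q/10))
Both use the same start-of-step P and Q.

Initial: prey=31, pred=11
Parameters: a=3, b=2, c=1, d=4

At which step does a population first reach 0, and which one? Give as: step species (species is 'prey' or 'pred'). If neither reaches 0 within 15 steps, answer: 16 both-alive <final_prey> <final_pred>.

Step 1: prey: 31+9-6=34; pred: 11+3-4=10
Step 2: prey: 34+10-6=38; pred: 10+3-4=9
Step 3: prey: 38+11-6=43; pred: 9+3-3=9
Step 4: prey: 43+12-7=48; pred: 9+3-3=9
Step 5: prey: 48+14-8=54; pred: 9+4-3=10
Step 6: prey: 54+16-10=60; pred: 10+5-4=11
Step 7: prey: 60+18-13=65; pred: 11+6-4=13
Step 8: prey: 65+19-16=68; pred: 13+8-5=16
Step 9: prey: 68+20-21=67; pred: 16+10-6=20
Step 10: prey: 67+20-26=61; pred: 20+13-8=25
Step 11: prey: 61+18-30=49; pred: 25+15-10=30
Step 12: prey: 49+14-29=34; pred: 30+14-12=32
Step 13: prey: 34+10-21=23; pred: 32+10-12=30
Step 14: prey: 23+6-13=16; pred: 30+6-12=24
Step 15: prey: 16+4-7=13; pred: 24+3-9=18
No extinction within 15 steps

Answer: 16 both-alive 13 18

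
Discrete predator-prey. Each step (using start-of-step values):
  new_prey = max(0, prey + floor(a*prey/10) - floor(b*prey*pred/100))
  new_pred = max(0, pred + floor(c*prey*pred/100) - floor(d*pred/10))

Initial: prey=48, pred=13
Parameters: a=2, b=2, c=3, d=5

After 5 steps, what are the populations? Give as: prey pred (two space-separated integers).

Answer: 0 26

Derivation:
Step 1: prey: 48+9-12=45; pred: 13+18-6=25
Step 2: prey: 45+9-22=32; pred: 25+33-12=46
Step 3: prey: 32+6-29=9; pred: 46+44-23=67
Step 4: prey: 9+1-12=0; pred: 67+18-33=52
Step 5: prey: 0+0-0=0; pred: 52+0-26=26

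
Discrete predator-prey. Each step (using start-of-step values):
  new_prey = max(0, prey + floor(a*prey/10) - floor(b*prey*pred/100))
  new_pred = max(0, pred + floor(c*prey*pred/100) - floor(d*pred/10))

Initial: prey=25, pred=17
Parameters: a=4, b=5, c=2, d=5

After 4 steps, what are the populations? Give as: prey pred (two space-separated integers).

Answer: 6 6

Derivation:
Step 1: prey: 25+10-21=14; pred: 17+8-8=17
Step 2: prey: 14+5-11=8; pred: 17+4-8=13
Step 3: prey: 8+3-5=6; pred: 13+2-6=9
Step 4: prey: 6+2-2=6; pred: 9+1-4=6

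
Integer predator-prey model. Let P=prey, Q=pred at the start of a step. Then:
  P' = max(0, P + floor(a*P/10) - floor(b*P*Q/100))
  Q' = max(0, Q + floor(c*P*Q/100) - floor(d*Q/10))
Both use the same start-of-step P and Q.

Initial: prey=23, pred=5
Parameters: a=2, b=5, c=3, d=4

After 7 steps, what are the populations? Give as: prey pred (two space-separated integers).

Answer: 5 6

Derivation:
Step 1: prey: 23+4-5=22; pred: 5+3-2=6
Step 2: prey: 22+4-6=20; pred: 6+3-2=7
Step 3: prey: 20+4-7=17; pred: 7+4-2=9
Step 4: prey: 17+3-7=13; pred: 9+4-3=10
Step 5: prey: 13+2-6=9; pred: 10+3-4=9
Step 6: prey: 9+1-4=6; pred: 9+2-3=8
Step 7: prey: 6+1-2=5; pred: 8+1-3=6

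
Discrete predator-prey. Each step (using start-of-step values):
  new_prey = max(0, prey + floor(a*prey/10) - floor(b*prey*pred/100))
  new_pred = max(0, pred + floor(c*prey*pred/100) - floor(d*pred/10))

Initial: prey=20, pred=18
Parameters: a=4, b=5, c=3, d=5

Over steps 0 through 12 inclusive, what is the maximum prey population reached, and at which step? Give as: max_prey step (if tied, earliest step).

Step 1: prey: 20+8-18=10; pred: 18+10-9=19
Step 2: prey: 10+4-9=5; pred: 19+5-9=15
Step 3: prey: 5+2-3=4; pred: 15+2-7=10
Step 4: prey: 4+1-2=3; pred: 10+1-5=6
Step 5: prey: 3+1-0=4; pred: 6+0-3=3
Step 6: prey: 4+1-0=5; pred: 3+0-1=2
Step 7: prey: 5+2-0=7; pred: 2+0-1=1
Step 8: prey: 7+2-0=9; pred: 1+0-0=1
Step 9: prey: 9+3-0=12; pred: 1+0-0=1
Step 10: prey: 12+4-0=16; pred: 1+0-0=1
Step 11: prey: 16+6-0=22; pred: 1+0-0=1
Step 12: prey: 22+8-1=29; pred: 1+0-0=1
Max prey = 29 at step 12

Answer: 29 12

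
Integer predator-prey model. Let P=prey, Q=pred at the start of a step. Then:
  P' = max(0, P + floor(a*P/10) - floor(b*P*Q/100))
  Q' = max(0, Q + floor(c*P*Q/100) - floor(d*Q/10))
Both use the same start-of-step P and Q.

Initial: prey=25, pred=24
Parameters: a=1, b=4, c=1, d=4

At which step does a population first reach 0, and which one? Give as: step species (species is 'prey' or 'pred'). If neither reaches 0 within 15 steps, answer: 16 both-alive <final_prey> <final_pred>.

Step 1: prey: 25+2-24=3; pred: 24+6-9=21
Step 2: prey: 3+0-2=1; pred: 21+0-8=13
Step 3: prey: 1+0-0=1; pred: 13+0-5=8
Step 4: prey: 1+0-0=1; pred: 8+0-3=5
Step 5: prey: 1+0-0=1; pred: 5+0-2=3
Step 6: prey: 1+0-0=1; pred: 3+0-1=2
Step 7: prey: 1+0-0=1; pred: 2+0-0=2
Steps 8-15: state stable at prey=1, pred=2 (no change)
No extinction within 15 steps

Answer: 16 both-alive 1 2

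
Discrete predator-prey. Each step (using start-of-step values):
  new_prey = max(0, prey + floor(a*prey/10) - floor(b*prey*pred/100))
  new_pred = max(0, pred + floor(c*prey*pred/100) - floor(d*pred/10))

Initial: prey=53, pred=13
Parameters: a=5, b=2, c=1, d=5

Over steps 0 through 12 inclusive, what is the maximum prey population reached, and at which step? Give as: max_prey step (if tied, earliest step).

Step 1: prey: 53+26-13=66; pred: 13+6-6=13
Step 2: prey: 66+33-17=82; pred: 13+8-6=15
Step 3: prey: 82+41-24=99; pred: 15+12-7=20
Step 4: prey: 99+49-39=109; pred: 20+19-10=29
Step 5: prey: 109+54-63=100; pred: 29+31-14=46
Step 6: prey: 100+50-92=58; pred: 46+46-23=69
Step 7: prey: 58+29-80=7; pred: 69+40-34=75
Step 8: prey: 7+3-10=0; pred: 75+5-37=43
Step 9: prey: 0+0-0=0; pred: 43+0-21=22
Step 10: prey: 0+0-0=0; pred: 22+0-11=11
Step 11: prey: 0+0-0=0; pred: 11+0-5=6
Step 12: prey: 0+0-0=0; pred: 6+0-3=3
Max prey = 109 at step 4

Answer: 109 4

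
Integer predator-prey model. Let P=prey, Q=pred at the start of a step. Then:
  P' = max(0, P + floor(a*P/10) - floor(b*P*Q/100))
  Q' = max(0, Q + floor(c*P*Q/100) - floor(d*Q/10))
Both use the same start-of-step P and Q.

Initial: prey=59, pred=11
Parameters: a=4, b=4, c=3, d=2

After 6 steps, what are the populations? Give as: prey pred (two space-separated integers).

Step 1: prey: 59+23-25=57; pred: 11+19-2=28
Step 2: prey: 57+22-63=16; pred: 28+47-5=70
Step 3: prey: 16+6-44=0; pred: 70+33-14=89
Step 4: prey: 0+0-0=0; pred: 89+0-17=72
Step 5: prey: 0+0-0=0; pred: 72+0-14=58
Step 6: prey: 0+0-0=0; pred: 58+0-11=47

Answer: 0 47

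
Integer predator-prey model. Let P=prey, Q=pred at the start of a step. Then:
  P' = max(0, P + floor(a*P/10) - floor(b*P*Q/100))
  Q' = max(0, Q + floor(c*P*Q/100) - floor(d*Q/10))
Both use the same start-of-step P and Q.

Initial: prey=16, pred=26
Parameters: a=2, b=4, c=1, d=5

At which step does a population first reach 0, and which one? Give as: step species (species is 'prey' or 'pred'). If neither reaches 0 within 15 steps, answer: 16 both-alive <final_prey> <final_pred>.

Step 1: prey: 16+3-16=3; pred: 26+4-13=17
Step 2: prey: 3+0-2=1; pred: 17+0-8=9
Step 3: prey: 1+0-0=1; pred: 9+0-4=5
Step 4: prey: 1+0-0=1; pred: 5+0-2=3
Step 5: prey: 1+0-0=1; pred: 3+0-1=2
Step 6: prey: 1+0-0=1; pred: 2+0-1=1
Step 7: prey: 1+0-0=1; pred: 1+0-0=1
Steps 8-15: state stable at prey=1, pred=1 (no change)
No extinction within 15 steps

Answer: 16 both-alive 1 1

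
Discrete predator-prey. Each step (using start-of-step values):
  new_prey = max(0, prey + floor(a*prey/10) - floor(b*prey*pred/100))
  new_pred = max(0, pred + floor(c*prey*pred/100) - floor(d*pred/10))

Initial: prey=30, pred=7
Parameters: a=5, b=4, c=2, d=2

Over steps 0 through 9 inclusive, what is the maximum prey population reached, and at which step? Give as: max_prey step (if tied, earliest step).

Step 1: prey: 30+15-8=37; pred: 7+4-1=10
Step 2: prey: 37+18-14=41; pred: 10+7-2=15
Step 3: prey: 41+20-24=37; pred: 15+12-3=24
Step 4: prey: 37+18-35=20; pred: 24+17-4=37
Step 5: prey: 20+10-29=1; pred: 37+14-7=44
Step 6: prey: 1+0-1=0; pred: 44+0-8=36
Step 7: prey: 0+0-0=0; pred: 36+0-7=29
Step 8: prey: 0+0-0=0; pred: 29+0-5=24
Step 9: prey: 0+0-0=0; pred: 24+0-4=20
Max prey = 41 at step 2

Answer: 41 2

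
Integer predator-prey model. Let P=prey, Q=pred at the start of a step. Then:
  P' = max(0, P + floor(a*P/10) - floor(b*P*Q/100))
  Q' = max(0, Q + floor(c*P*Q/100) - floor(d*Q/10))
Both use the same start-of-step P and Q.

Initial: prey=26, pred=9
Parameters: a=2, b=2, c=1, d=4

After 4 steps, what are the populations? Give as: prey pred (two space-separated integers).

Answer: 33 5

Derivation:
Step 1: prey: 26+5-4=27; pred: 9+2-3=8
Step 2: prey: 27+5-4=28; pred: 8+2-3=7
Step 3: prey: 28+5-3=30; pred: 7+1-2=6
Step 4: prey: 30+6-3=33; pred: 6+1-2=5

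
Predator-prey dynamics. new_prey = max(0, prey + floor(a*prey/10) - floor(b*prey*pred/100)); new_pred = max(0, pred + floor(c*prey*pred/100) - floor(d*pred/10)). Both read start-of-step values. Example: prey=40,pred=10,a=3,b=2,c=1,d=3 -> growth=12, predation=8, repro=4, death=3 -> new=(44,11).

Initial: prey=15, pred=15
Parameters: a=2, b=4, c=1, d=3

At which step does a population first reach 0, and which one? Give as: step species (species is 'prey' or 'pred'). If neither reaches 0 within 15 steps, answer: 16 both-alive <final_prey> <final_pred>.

Step 1: prey: 15+3-9=9; pred: 15+2-4=13
Step 2: prey: 9+1-4=6; pred: 13+1-3=11
Step 3: prey: 6+1-2=5; pred: 11+0-3=8
Step 4: prey: 5+1-1=5; pred: 8+0-2=6
Step 5: prey: 5+1-1=5; pred: 6+0-1=5
Step 6: prey: 5+1-1=5; pred: 5+0-1=4
Step 7: prey: 5+1-0=6; pred: 4+0-1=3
Step 8: prey: 6+1-0=7; pred: 3+0-0=3
Step 9: prey: 7+1-0=8; pred: 3+0-0=3
Step 10: prey: 8+1-0=9; pred: 3+0-0=3
Step 11: prey: 9+1-1=9; pred: 3+0-0=3
Steps 12-15: state stable at prey=9, pred=3 (no change)
No extinction within 15 steps

Answer: 16 both-alive 9 3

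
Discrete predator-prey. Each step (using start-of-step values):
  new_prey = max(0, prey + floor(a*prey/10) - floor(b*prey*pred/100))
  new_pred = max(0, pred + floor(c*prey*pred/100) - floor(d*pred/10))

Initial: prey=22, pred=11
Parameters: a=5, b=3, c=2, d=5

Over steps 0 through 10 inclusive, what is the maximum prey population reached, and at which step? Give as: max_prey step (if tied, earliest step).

Step 1: prey: 22+11-7=26; pred: 11+4-5=10
Step 2: prey: 26+13-7=32; pred: 10+5-5=10
Step 3: prey: 32+16-9=39; pred: 10+6-5=11
Step 4: prey: 39+19-12=46; pred: 11+8-5=14
Step 5: prey: 46+23-19=50; pred: 14+12-7=19
Step 6: prey: 50+25-28=47; pred: 19+19-9=29
Step 7: prey: 47+23-40=30; pred: 29+27-14=42
Step 8: prey: 30+15-37=8; pred: 42+25-21=46
Step 9: prey: 8+4-11=1; pred: 46+7-23=30
Step 10: prey: 1+0-0=1; pred: 30+0-15=15
Max prey = 50 at step 5

Answer: 50 5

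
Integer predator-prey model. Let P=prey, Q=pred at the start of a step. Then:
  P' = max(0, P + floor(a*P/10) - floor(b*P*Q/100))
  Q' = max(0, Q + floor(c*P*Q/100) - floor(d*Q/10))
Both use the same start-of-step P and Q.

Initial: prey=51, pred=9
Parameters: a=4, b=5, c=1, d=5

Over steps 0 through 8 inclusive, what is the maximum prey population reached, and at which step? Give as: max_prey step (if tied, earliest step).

Answer: 55 8

Derivation:
Step 1: prey: 51+20-22=49; pred: 9+4-4=9
Step 2: prey: 49+19-22=46; pred: 9+4-4=9
Step 3: prey: 46+18-20=44; pred: 9+4-4=9
Step 4: prey: 44+17-19=42; pred: 9+3-4=8
Step 5: prey: 42+16-16=42; pred: 8+3-4=7
Step 6: prey: 42+16-14=44; pred: 7+2-3=6
Step 7: prey: 44+17-13=48; pred: 6+2-3=5
Step 8: prey: 48+19-12=55; pred: 5+2-2=5
Max prey = 55 at step 8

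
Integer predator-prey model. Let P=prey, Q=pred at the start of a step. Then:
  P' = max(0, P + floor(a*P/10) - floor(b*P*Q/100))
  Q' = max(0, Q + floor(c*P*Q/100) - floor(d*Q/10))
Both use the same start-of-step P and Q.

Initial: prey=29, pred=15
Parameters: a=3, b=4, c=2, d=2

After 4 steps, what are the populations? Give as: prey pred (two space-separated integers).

Step 1: prey: 29+8-17=20; pred: 15+8-3=20
Step 2: prey: 20+6-16=10; pred: 20+8-4=24
Step 3: prey: 10+3-9=4; pred: 24+4-4=24
Step 4: prey: 4+1-3=2; pred: 24+1-4=21

Answer: 2 21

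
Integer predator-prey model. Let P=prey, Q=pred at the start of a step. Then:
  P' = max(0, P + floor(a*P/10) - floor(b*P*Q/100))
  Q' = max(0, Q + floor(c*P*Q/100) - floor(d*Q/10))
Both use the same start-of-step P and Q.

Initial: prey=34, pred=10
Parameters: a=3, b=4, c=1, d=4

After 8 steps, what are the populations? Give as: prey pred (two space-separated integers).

Answer: 44 4

Derivation:
Step 1: prey: 34+10-13=31; pred: 10+3-4=9
Step 2: prey: 31+9-11=29; pred: 9+2-3=8
Step 3: prey: 29+8-9=28; pred: 8+2-3=7
Step 4: prey: 28+8-7=29; pred: 7+1-2=6
Step 5: prey: 29+8-6=31; pred: 6+1-2=5
Step 6: prey: 31+9-6=34; pred: 5+1-2=4
Step 7: prey: 34+10-5=39; pred: 4+1-1=4
Step 8: prey: 39+11-6=44; pred: 4+1-1=4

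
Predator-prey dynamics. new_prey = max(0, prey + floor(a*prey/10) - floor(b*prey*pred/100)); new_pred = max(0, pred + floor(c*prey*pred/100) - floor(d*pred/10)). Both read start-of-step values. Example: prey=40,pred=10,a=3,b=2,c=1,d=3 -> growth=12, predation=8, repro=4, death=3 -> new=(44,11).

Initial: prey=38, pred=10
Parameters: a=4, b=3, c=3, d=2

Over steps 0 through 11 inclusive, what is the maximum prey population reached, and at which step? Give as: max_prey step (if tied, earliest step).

Answer: 42 1

Derivation:
Step 1: prey: 38+15-11=42; pred: 10+11-2=19
Step 2: prey: 42+16-23=35; pred: 19+23-3=39
Step 3: prey: 35+14-40=9; pred: 39+40-7=72
Step 4: prey: 9+3-19=0; pred: 72+19-14=77
Step 5: prey: 0+0-0=0; pred: 77+0-15=62
Step 6: prey: 0+0-0=0; pred: 62+0-12=50
Step 7: prey: 0+0-0=0; pred: 50+0-10=40
Step 8: prey: 0+0-0=0; pred: 40+0-8=32
Step 9: prey: 0+0-0=0; pred: 32+0-6=26
Step 10: prey: 0+0-0=0; pred: 26+0-5=21
Step 11: prey: 0+0-0=0; pred: 21+0-4=17
Max prey = 42 at step 1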